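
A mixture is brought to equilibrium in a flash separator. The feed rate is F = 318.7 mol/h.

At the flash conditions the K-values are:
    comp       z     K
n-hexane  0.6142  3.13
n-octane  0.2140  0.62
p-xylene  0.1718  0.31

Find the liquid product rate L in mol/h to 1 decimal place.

L = 27.9 mol/h

Newton–Raphson from V/F = 0.5:
  V/F = 0.5000: g = 0.35216, g' = -0.8912 → V/F = 0.8951
  V/F = 0.8951: g = 0.01681, g' = -0.9603 → V/F = 0.9126
  V/F = 0.9126: g = -0.00026, g' = -0.9905 → V/F = 0.9124
Converged at V/F = 0.9124.
Then V = V/F·F = 0.9124·318.7 = 290.8 mol/h and L = F − V = 27.9 mol/h.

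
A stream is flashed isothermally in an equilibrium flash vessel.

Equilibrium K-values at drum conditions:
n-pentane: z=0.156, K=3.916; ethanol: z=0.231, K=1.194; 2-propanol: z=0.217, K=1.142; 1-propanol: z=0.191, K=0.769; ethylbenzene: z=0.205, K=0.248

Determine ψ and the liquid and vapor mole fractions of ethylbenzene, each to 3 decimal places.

Material balance + equilibrium reduce to Σ zᵢ(Kᵢ−1)/(1+ψ(Kᵢ−1)) = 0.
Check two-phase: ΣzᵢKᵢ = 1.332 > 1 and Σzᵢ/Kᵢ = 1.498 > 1, so g(0) = 0.332 > 0 and g(1) = -0.498 < 0.
Iterate (Newton) starting at ψ = 0.5:
  ψ = 0.500: g = -0.0422, g' = -0.541 → ψ = 0.422
  ψ = 0.422: g = -0.0003, g' = -0.539 → ψ = 0.421
Converged at ψ = 0.421.
Compositions from xᵢ = zᵢ/(1+ψ(Kᵢ−1)), yᵢ = Kᵢxᵢ:
  n-pentane: x = 0.070, y = 0.274
  ethanol: x = 0.214, y = 0.255
  2-propanol: x = 0.205, y = 0.234
  1-propanol: x = 0.212, y = 0.163
  ethylbenzene: x = 0.300, y = 0.074

ψ = 0.421, x_ethylbenzene = 0.300, y_ethylbenzene = 0.074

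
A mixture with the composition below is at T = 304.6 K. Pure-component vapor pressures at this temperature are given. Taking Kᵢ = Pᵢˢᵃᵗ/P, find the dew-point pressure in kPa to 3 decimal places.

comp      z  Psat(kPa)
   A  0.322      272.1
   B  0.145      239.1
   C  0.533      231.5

Pdew = 244.367 kPa

At the dew point ψ → 1, so Σzᵢ/Kᵢ = 1 with Kᵢ = Pᵢˢᵃᵗ/P ⇒ 1/P = Σzᵢ/Pᵢˢᵃᵗ.
1/P = 0.322/272.1 + 0.145/239.1 + 0.533/231.5 = 0.004092 ⇒ P = 244.367 kPa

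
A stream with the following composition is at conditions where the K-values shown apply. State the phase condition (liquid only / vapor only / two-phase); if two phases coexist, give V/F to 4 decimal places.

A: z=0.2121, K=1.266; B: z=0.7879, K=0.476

liquid only

ΣzᵢKᵢ = 0.6436; Σzᵢ/Kᵢ = 1.8228.
Since ΣzᵢKᵢ < 1 the mixture is below its bubble point — single liquid phase.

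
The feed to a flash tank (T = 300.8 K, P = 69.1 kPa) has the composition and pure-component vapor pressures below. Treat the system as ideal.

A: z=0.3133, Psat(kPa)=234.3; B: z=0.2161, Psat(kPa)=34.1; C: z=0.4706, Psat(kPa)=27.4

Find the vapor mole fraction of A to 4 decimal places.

Raoult's law: Kᵢ = Pᵢˢᵃᵗ/P = Pᵢˢᵃᵗ/69.1.
  K_A = 234.3/69.1 = 3.390738, K_B = 34.1/69.1 = 0.493488, K_C = 27.4/69.1 = 0.396527
Let β = V/F and solve Σ zᵢ(Kᵢ−1)/(1+β(Kᵢ−1)) = 0.
Feasibility: ΣzᵢKᵢ = 1.3556, Σzᵢ/Kᵢ = 1.7171 — both > 1, two phases present.
Newton–Raphson from β = 0.4:
  β = 0.4000: g = -0.12875, g' = -0.8529 → β = 0.2490
  β = 0.2490: g = 0.01001, g' = -1.0135 → β = 0.2589
  β = 0.2589: g = 0.00008, g' = -0.9974 → β = 0.2590
Converged at β = 0.2590.
Compositions from xᵢ = zᵢ/(1+β(Kᵢ−1)), yᵢ = Kᵢxᵢ:
  A: x = 0.1935, y = 0.6561
  B: x = 0.2487, y = 0.1227
  C: x = 0.5578, y = 0.2212

y_A = 0.6561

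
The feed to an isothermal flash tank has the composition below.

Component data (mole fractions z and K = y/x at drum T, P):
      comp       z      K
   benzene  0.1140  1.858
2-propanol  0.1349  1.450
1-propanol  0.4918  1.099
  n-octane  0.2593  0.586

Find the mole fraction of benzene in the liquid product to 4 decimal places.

x_benzene = 0.0708

Let β = V/F and solve Σ zᵢ(Kᵢ−1)/(1+β(Kᵢ−1)) = 0.
Check two-phase: ΣzᵢKᵢ = 1.0999 > 1 and Σzᵢ/Kᵢ = 1.0444 > 1, so g(0) = 0.0999 > 0 and g(1) = -0.0444 < 0.
Newton–Raphson from β = 0.44:
  β = 0.4400: g = 0.03707, g' = -0.1341 → β = 0.7164
  β = 0.7164: g = -0.00067, g' = -0.1418 → β = 0.7117
Converged at β = 0.7117.
Compositions from xᵢ = zᵢ/(1+β(Kᵢ−1)), yᵢ = Kᵢxᵢ:
  benzene: x = 0.0708, y = 0.1315
  2-propanol: x = 0.1022, y = 0.1482
  1-propanol: x = 0.4594, y = 0.5049
  n-octane: x = 0.3676, y = 0.2154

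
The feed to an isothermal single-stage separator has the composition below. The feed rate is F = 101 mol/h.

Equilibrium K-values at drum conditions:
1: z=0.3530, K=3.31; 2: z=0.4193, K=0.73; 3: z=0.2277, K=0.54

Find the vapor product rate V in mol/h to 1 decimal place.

Iterate (Newton) starting at V/F = 0.5:
  V/F = 0.5000: g = 0.11148, g' = -0.5277 → V/F = 0.7113
  V/F = 0.7113: g = 0.01273, g' = -0.4229 → V/F = 0.7414
  V/F = 0.7414: g = 0.00013, g' = -0.4147 → V/F = 0.7417
Converged at V/F = 0.7417.
Then V = V/F·F = 0.7417·101 = 74.9 mol/h and L = F − V = 26.1 mol/h.

V = 74.9 mol/h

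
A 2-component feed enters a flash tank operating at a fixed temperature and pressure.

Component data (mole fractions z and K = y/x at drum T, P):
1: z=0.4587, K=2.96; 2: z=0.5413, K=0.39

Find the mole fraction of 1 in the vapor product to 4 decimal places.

y_1 = 0.7026

Material balance + equilibrium reduce to Σ zᵢ(Kᵢ−1)/(1+β(Kᵢ−1)) = 0.
g(0) = ΣzᵢKᵢ − 1 = 0.5689 and g(1) = 1 − Σzᵢ/Kᵢ = -0.5429, so a root lies in (0, 1).
Binary case is linear: z₁(K₁−1)(1+β(K₂−1)) + z₂(K₂−1)(1+β(K₁−1)) = 0
⇒ β = [z₁(K₁−1)+z₂(K₂−1)] / [−(K₁−1)(K₂−1)] = 0.56886/1.19560 = 0.4758
Compositions from xᵢ = zᵢ/(1+β(Kᵢ−1)), yᵢ = Kᵢxᵢ:
  1: x = 0.2374, y = 0.7026
  2: x = 0.7626, y = 0.2974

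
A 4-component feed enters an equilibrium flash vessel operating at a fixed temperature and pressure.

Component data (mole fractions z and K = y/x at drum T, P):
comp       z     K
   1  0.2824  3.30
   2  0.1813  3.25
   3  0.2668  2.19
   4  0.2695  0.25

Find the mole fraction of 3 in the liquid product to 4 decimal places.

x_3 = 0.1348

Let ψ = V/F and solve Σ zᵢ(Kᵢ−1)/(1+ψ(Kᵢ−1)) = 0.
Check two-phase: ΣzᵢKᵢ = 2.1728 > 1 and Σzᵢ/Kᵢ = 1.3412 > 1, so g(0) = 1.1728 > 0 and g(1) = -0.3412 < 0.
Iterate (Newton) starting at ψ = 0.66:
  ψ = 0.6600: g = 0.19968, g' = -1.0972 → ψ = 0.8420
  ψ = 0.8420: g = -0.02780, g' = -1.4934 → ψ = 0.8234
  ψ = 0.8234: g = -0.00066, g' = -1.4239 → ψ = 0.8229
Converged at ψ = 0.8229.
Compositions from xᵢ = zᵢ/(1+ψ(Kᵢ−1)), yᵢ = Kᵢxᵢ:
  1: x = 0.0976, y = 0.3222
  2: x = 0.0636, y = 0.2066
  3: x = 0.1348, y = 0.2952
  4: x = 0.7040, y = 0.1760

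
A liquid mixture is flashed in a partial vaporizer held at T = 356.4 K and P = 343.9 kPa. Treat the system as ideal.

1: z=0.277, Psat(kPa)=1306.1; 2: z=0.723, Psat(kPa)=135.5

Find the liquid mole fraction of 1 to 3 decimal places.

Raoult's law: Kᵢ = Pᵢˢᵃᵗ/P = Pᵢˢᵃᵗ/343.9.
  K_1 = 1306.1/343.9 = 3.79791, K_2 = 135.5/343.9 = 0.39401
Material balance + equilibrium reduce to Σ zᵢ(Kᵢ−1)/(1+ψ(Kᵢ−1)) = 0.
g(0) = ΣzᵢKᵢ − 1 = 0.337 and g(1) = 1 − Σzᵢ/Kᵢ = -0.908, so a root lies in (0, 1).
Binary case is linear: z₁(K₁−1)(1+ψ(K₂−1)) + z₂(K₂−1)(1+ψ(K₁−1)) = 0
⇒ ψ = [z₁(K₁−1)+z₂(K₂−1)] / [−(K₁−1)(K₂−1)] = 0.3369/1.6955 = 0.199
Compositions from xᵢ = zᵢ/(1+ψ(Kᵢ−1)), yᵢ = Kᵢxᵢ:
  1: x = 0.178, y = 0.676
  2: x = 0.822, y = 0.324

x_1 = 0.178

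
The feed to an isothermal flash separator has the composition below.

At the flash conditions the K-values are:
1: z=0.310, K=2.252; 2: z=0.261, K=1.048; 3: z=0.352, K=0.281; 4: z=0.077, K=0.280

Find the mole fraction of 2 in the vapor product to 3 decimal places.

y_2 = 0.272

Rachford–Rice: g(V/F) = Σ zᵢ(Kᵢ−1)/(1+V/F(Kᵢ−1)) = 0.
Check two-phase: ΣzᵢKᵢ = 1.092 > 1 and Σzᵢ/Kᵢ = 1.914 > 1, so g(0) = 0.092 > 0 and g(1) = -0.914 < 0.
Newton iteration, V/F⁰ = 0.53:
  V/F = 0.530: g = -0.2530, g' = -0.756 → V/F = 0.195
  V/F = 0.195: g = -0.0345, g' = -0.615 → V/F = 0.139
Converged at V/F = 0.139.
Compositions from xᵢ = zᵢ/(1+V/F(Kᵢ−1)), yᵢ = Kᵢxᵢ:
  1: x = 0.264, y = 0.594
  2: x = 0.259, y = 0.272
  3: x = 0.391, y = 0.110
  4: x = 0.086, y = 0.024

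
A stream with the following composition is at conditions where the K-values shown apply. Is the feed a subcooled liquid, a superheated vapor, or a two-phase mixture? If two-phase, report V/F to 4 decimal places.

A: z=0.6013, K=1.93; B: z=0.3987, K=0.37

ΣzᵢKᵢ = 1.3080; Σzᵢ/Kᵢ = 1.3891.
Both exceed 1, so a two-phase solution exists.
Material balance + equilibrium reduce to Σ zᵢ(Kᵢ−1)/(1+ψ(Kᵢ−1)) = 0.
Iterate (Newton) starting at ψ = 0.5:
  ψ = 0.5000: g = 0.01503, g' = -0.5796 → ψ = 0.5259
  ψ = 0.5259: g = -0.00011, g' = -0.5885 → ψ = 0.5257
Converged at ψ = 0.5257.

two-phase, V/F = 0.5257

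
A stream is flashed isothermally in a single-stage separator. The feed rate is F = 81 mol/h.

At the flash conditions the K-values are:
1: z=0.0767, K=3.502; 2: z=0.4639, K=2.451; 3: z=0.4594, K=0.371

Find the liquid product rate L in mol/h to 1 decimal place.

L = 35.1 mol/h

Iterate (Newton) starting at ψ = 0.5:
  ψ = 0.5000: g = 0.05382, g' = -0.8096 → ψ = 0.5665
  ψ = 0.5665: g = -0.00008, g' = -0.8151 → ψ = 0.5664
Converged at ψ = 0.5664.
Then V = ψ·F = 0.5664·81 = 45.9 mol/h and L = F − V = 35.1 mol/h.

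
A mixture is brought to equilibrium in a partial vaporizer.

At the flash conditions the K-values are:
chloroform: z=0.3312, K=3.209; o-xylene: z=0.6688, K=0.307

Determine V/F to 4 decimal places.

V/F = 0.1752

Binary case is linear: z₁(K₁−1)(1+V/F(K₂−1)) + z₂(K₂−1)(1+V/F(K₁−1)) = 0
⇒ V/F = [z₁(K₁−1)+z₂(K₂−1)] / [−(K₁−1)(K₂−1)] = 0.26814/1.53084 = 0.1752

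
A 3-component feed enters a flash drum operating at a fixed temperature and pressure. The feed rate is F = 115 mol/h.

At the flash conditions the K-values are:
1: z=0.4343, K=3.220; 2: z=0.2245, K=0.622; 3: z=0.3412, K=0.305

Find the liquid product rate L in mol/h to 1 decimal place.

L = 58.9 mol/h

Material balance + equilibrium reduce to Σ zᵢ(Kᵢ−1)/(1+V/F(Kᵢ−1)) = 0.
g(0) = ΣzᵢKᵢ − 1 = 0.6422 and g(1) = 1 − Σzᵢ/Kᵢ = -0.6145, so a root lies in (0, 1).
Newton–Raphson from V/F = 0.5:
  V/F = 0.5000: g = -0.01112, g' = -0.9166 → V/F = 0.4879
Converged at V/F = 0.4879.
Then V = V/F·F = 0.4879·115 = 56.1 mol/h and L = F − V = 58.9 mol/h.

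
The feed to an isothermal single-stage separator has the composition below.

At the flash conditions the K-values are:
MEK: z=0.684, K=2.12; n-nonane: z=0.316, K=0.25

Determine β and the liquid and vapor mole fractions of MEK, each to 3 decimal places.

β = 0.630, x_MEK = 0.401, y_MEK = 0.850

Rachford–Rice: g(β) = Σ zᵢ(Kᵢ−1)/(1+β(Kᵢ−1)) = 0.
g(0) = ΣzᵢKᵢ − 1 = 0.529 and g(1) = 1 − Σzᵢ/Kᵢ = -0.587, so a root lies in (0, 1).
Binary case is linear: z₁(K₁−1)(1+β(K₂−1)) + z₂(K₂−1)(1+β(K₁−1)) = 0
⇒ β = [z₁(K₁−1)+z₂(K₂−1)] / [−(K₁−1)(K₂−1)] = 0.5291/0.8400 = 0.630
Compositions from xᵢ = zᵢ/(1+β(Kᵢ−1)), yᵢ = Kᵢxᵢ:
  MEK: x = 0.401, y = 0.850
  n-nonane: x = 0.599, y = 0.150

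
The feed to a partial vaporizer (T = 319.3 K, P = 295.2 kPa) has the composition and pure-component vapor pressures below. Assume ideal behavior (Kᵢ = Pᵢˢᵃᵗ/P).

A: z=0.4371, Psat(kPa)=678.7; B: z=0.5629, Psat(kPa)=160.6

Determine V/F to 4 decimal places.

Raoult's law: Kᵢ = Pᵢˢᵃᵗ/P = Pᵢˢᵃᵗ/295.2.
  K_A = 678.7/295.2 = 2.299119, K_B = 160.6/295.2 = 0.544038
Material balance + equilibrium reduce to Σ zᵢ(Kᵢ−1)/(1+V/F(Kᵢ−1)) = 0.
Feasibility: ΣzᵢKᵢ = 1.3112, Σzᵢ/Kᵢ = 1.2248 — both > 1, two phases present.
Binary case is linear: z₁(K₁−1)(1+V/F(K₂−1)) + z₂(K₂−1)(1+V/F(K₁−1)) = 0
⇒ V/F = [z₁(K₁−1)+z₂(K₂−1)] / [−(K₁−1)(K₂−1)] = 0.31118/0.59235 = 0.5253

V/F = 0.5253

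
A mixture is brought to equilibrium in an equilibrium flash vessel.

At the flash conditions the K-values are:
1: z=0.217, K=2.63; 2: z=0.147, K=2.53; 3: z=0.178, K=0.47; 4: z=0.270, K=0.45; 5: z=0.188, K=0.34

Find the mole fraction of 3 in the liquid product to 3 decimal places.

x_3 = 0.203

Rachford–Rice: g(ψ) = Σ zᵢ(Kᵢ−1)/(1+ψ(Kᵢ−1)) = 0.
Feasibility: ΣzᵢKᵢ = 1.212, Σzᵢ/Kᵢ = 1.672 — both > 1, two phases present.
Newton iteration, ψ⁰ = 0.5:
  ψ = 0.500: g = -0.1961, g' = -0.716 → ψ = 0.226
  ψ = 0.226: g = 0.0029, g' = -0.782 → ψ = 0.230
Converged at ψ = 0.230.
Compositions from xᵢ = zᵢ/(1+ψ(Kᵢ−1)), yᵢ = Kᵢxᵢ:
  1: x = 0.158, y = 0.415
  2: x = 0.109, y = 0.275
  3: x = 0.203, y = 0.095
  4: x = 0.309, y = 0.139
  5: x = 0.222, y = 0.075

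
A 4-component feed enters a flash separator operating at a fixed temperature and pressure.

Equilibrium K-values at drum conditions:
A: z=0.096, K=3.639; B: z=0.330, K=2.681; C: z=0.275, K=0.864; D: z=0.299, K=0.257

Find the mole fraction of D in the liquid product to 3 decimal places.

x_D = 0.488

Let ψ = V/F and solve Σ zᵢ(Kᵢ−1)/(1+ψ(Kᵢ−1)) = 0.
Check two-phase: ΣzᵢKᵢ = 1.549 > 1 and Σzᵢ/Kᵢ = 1.631 > 1, so g(0) = 0.549 > 0 and g(1) = -0.631 < 0.
Iterate (Newton) starting at ψ = 0.65:
  ψ = 0.650: g = -0.1123, g' = -0.927 → ψ = 0.529
  ψ = 0.529: g = -0.0069, g' = -0.832 → ψ = 0.521
Converged at ψ = 0.521.
Compositions from xᵢ = zᵢ/(1+ψ(Kᵢ−1)), yᵢ = Kᵢxᵢ:
  A: x = 0.040, y = 0.147
  B: x = 0.176, y = 0.472
  C: x = 0.296, y = 0.256
  D: x = 0.488, y = 0.125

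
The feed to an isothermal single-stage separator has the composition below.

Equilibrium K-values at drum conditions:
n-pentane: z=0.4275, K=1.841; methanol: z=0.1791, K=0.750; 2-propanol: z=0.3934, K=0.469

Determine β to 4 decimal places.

Rachford–Rice: g(β) = Σ zᵢ(Kᵢ−1)/(1+β(Kᵢ−1)) = 0.
Feasibility: ΣzᵢKᵢ = 1.1059, Σzᵢ/Kᵢ = 1.3098 — both > 1, two phases present.
Newton iteration, β⁰ = 0.5:
  β = 0.5000: g = -0.08248, g' = -0.3701 → β = 0.2771
  β = 0.2771: g = -0.00148, g' = -0.3643 → β = 0.2731
Converged at β = 0.2731.

β = 0.2731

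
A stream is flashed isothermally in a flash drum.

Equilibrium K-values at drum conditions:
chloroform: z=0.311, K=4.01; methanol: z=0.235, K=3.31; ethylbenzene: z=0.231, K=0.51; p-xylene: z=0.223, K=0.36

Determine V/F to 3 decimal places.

V/F = 0.786

Material balance + equilibrium reduce to Σ zᵢ(Kᵢ−1)/(1+V/F(Kᵢ−1)) = 0.
g(0) = ΣzᵢKᵢ − 1 = 1.223 and g(1) = 1 − Σzᵢ/Kᵢ = -0.221, so a root lies in (0, 1).
Iterate (Newton) starting at V/F = 0.65:
  V/F = 0.650: g = 0.1232, g' = -0.910 → V/F = 0.785
  V/F = 0.785: g = 0.0002, g' = -0.923 → V/F = 0.786
Converged at V/F = 0.786.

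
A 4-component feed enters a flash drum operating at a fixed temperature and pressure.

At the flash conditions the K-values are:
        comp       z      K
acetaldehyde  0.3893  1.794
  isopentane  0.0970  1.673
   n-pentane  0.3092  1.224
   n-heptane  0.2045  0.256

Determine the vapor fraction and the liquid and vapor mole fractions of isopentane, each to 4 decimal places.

Material balance + equilibrium reduce to Σ zᵢ(Kᵢ−1)/(1+ψ(Kᵢ−1)) = 0.
Check two-phase: ΣzᵢKᵢ = 1.2915 > 1 and Σzᵢ/Kᵢ = 1.3264 > 1, so g(0) = 0.2915 > 0 and g(1) = -0.3264 < 0.
Newton–Raphson from ψ = 0.6:
  ψ = 0.6000: g = 0.04209, g' = -0.5163 → ψ = 0.6815
  ψ = 0.6815: g = -0.00324, g' = -0.6015 → ψ = 0.6761
Converged at ψ = 0.6761.
Compositions from xᵢ = zᵢ/(1+ψ(Kᵢ−1)), yᵢ = Kᵢxᵢ:
  acetaldehyde: x = 0.2533, y = 0.4544
  isopentane: x = 0.0667, y = 0.1115
  n-pentane: x = 0.2685, y = 0.3287
  n-heptane: x = 0.4115, y = 0.1053

ψ = 0.6761, x_isopentane = 0.0667, y_isopentane = 0.1115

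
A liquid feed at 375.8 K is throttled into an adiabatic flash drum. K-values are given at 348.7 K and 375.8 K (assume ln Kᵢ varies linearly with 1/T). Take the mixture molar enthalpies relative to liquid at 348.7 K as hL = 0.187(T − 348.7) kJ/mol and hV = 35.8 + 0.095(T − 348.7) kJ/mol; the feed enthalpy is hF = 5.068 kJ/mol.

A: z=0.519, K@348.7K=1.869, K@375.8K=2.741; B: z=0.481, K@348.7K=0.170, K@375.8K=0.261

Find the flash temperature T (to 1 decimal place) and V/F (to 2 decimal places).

T = 351.6 K, V/F = 0.13

Adiabatic flash: solve Rachford–Rice at each trial T, then check hF = ψ·hV(T) + (1−ψ)·hL(T).
  T = 348.7 K: K = (1.869, 0.170), RR gives ψ = 0.072, H_out = 2.570 kJ/mol
  T = 375.8 K: K = (2.741, 0.261), RR gives ψ = 0.426, H_out = 19.257 kJ/mol
  T = 362.2 K: K = (2.278, 0.212), RR gives ψ = 0.282, H_out = 12.284 kJ/mol
  T = 355.4 K: K = (2.066, 0.190), RR gives ψ = 0.190, H_out = 7.922 kJ/mol
  T = 352.0 K: K = (1.964, 0.180), RR gives ψ = 0.134, H_out = 5.373 kJ/mol
  T = 350.4 K: K = (1.918, 0.175), RR gives ψ = 0.105, H_out = 4.060 kJ/mol
Linear interpolation between T = 350.4 (H_out = 4.060) and T = 352.0 (H_out = 5.373) on hF = 5.068 gives T ≈ 351.6 K, at which ψ = 0.13.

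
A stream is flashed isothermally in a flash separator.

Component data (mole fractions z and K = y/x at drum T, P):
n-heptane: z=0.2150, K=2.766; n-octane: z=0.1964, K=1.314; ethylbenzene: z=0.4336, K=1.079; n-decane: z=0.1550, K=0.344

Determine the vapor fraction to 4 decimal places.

Material balance + equilibrium reduce to Σ zᵢ(Kᵢ−1)/(1+ψ(Kᵢ−1)) = 0.
Check two-phase: ΣzᵢKᵢ = 1.3739 > 1 and Σzᵢ/Kᵢ = 1.0796 > 1, so g(0) = 0.3739 > 0 and g(1) = -0.0796 < 0.
Iterate (Newton) starting at ψ = 0.5:
  ψ = 0.5000: g = 0.13659, g' = -0.3538 → ψ = 0.8861
  ψ = 0.8861: g = -0.01452, g' = -0.4966 → ψ = 0.8568
  ψ = 0.8568: g = -0.00042, g' = -0.4684 → ψ = 0.8559
Converged at ψ = 0.8559.

ψ = 0.8559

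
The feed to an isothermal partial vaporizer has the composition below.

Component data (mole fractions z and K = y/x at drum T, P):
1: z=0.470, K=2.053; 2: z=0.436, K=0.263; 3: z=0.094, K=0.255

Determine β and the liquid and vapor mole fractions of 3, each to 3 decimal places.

β = 0.133, x_3 = 0.104, y_3 = 0.027

Material balance + equilibrium reduce to Σ zᵢ(Kᵢ−1)/(1+β(Kᵢ−1)) = 0.
Check two-phase: ΣzᵢKᵢ = 1.104 > 1 and Σzᵢ/Kᵢ = 2.255 > 1, so g(0) = 0.104 > 0 and g(1) = -1.255 < 0.
Iterate (Newton) starting at β = 0.5:
  β = 0.500: g = -0.2962, g' = -0.950 → β = 0.188
  β = 0.188: g = -0.0415, g' = -0.753 → β = 0.133
Converged at β = 0.133.
Compositions from xᵢ = zᵢ/(1+β(Kᵢ−1)), yᵢ = Kᵢxᵢ:
  1: x = 0.412, y = 0.846
  2: x = 0.483, y = 0.127
  3: x = 0.104, y = 0.027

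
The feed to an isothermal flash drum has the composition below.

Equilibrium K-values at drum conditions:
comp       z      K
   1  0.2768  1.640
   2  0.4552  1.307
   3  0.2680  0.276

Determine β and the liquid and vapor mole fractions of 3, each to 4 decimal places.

Material balance + equilibrium reduce to Σ zᵢ(Kᵢ−1)/(1+β(Kᵢ−1)) = 0.
g(0) = ΣzᵢKᵢ − 1 = 0.1229 and g(1) = 1 − Σzᵢ/Kᵢ = -0.4881, so a root lies in (0, 1).
Iterate (Newton) starting at β = 0.5:
  β = 0.5000: g = -0.04877, g' = -0.4424 → β = 0.3898
  β = 0.3898: g = -0.00372, g' = -0.3795 → β = 0.3800
  β = 0.3800: g = -0.00002, g' = -0.3751 → β = 0.3799
Converged at β = 0.3799.
Compositions from xᵢ = zᵢ/(1+β(Kᵢ−1)), yᵢ = Kᵢxᵢ:
  1: x = 0.2227, y = 0.3652
  2: x = 0.4077, y = 0.5328
  3: x = 0.3697, y = 0.1020

β = 0.3799, x_3 = 0.3697, y_3 = 0.1020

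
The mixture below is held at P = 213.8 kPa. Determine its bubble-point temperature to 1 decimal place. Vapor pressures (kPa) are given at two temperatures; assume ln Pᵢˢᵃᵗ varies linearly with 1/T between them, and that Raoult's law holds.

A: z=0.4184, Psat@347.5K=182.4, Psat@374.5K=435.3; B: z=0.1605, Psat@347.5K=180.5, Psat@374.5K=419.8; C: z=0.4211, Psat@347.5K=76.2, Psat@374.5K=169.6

T = 361.1 K

Bubble-point temperature: ΣzᵢPᵢˢᵃᵗ(T) = P. Interpolate ln Pᵢˢᵃᵗ = aᵢ + bᵢ/T.
  T = 347.5 K: ΣzᵢPᵢˢᵃᵗ = 137.37 kPa
  T = 374.5 K: ΣzᵢPᵢˢᵃᵗ = 320.93 kPa
  T = 361.0 K: ΣzᵢPᵢˢᵃᵗ = 213.31 kPa
  T = 367.8 K: ΣzᵢPᵢˢᵃᵗ = 263.01 kPa
  T = 364.4 K: ΣzᵢPᵢˢᵃᵗ = 237.09 kPa
  T = 362.7 K: ΣzᵢPᵢˢᵃᵗ = 224.94 kPa
Interpolating between 361.0 K and 362.7 K gives T ≈ 361.1 K.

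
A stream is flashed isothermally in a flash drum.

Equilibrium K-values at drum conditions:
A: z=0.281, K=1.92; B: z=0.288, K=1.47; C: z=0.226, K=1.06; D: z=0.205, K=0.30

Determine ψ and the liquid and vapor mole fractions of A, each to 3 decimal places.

Let ψ = V/F and solve Σ zᵢ(Kᵢ−1)/(1+ψ(Kᵢ−1)) = 0.
Check two-phase: ΣzᵢKᵢ = 1.264 > 1 and Σzᵢ/Kᵢ = 1.239 > 1, so g(0) = 0.264 > 0 and g(1) = -0.239 < 0.
Iterate (Newton) starting at ψ = 0.33:
  ψ = 0.330: g = 0.1422, g' = -0.358 → ψ = 0.727
  ψ = 0.727: g = -0.0233, g' = -0.538 → ψ = 0.683
  ψ = 0.683: g = -0.0009, g' = -0.496 → ψ = 0.682
Converged at ψ = 0.682.
Compositions from xᵢ = zᵢ/(1+ψ(Kᵢ−1)), yᵢ = Kᵢxᵢ:
  A: x = 0.173, y = 0.332
  B: x = 0.218, y = 0.321
  C: x = 0.217, y = 0.230
  D: x = 0.392, y = 0.118

ψ = 0.682, x_A = 0.173, y_A = 0.332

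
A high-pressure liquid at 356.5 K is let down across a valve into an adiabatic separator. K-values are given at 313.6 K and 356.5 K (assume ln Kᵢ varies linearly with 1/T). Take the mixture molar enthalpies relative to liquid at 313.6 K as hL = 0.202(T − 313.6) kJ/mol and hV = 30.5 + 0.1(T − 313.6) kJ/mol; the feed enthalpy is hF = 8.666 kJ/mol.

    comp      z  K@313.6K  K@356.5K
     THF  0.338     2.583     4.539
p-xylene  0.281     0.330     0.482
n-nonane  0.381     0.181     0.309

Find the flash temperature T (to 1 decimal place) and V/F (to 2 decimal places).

Adiabatic flash: solve Rachford–Rice at each trial T, then check hF = ψ·hV(T) + (1−ψ)·hL(T).
  T = 313.6 K: K = (2.583, 0.330, 0.181), RR gives ψ = 0.029, H_out = 0.883 kJ/mol
  T = 356.5 K: K = (4.539, 0.482, 0.309), RR gives ψ = 0.357, H_out = 18.001 kJ/mol
  T = 335.1 K: K = (3.489, 0.404, 0.241), RR gives ψ = 0.223, H_out = 10.645 kJ/mol
  T = 324.4 K: K = (3.019, 0.366, 0.210), RR gives ψ = 0.139, H_out = 6.256 kJ/mol
  T = 329.8 K: K = (3.251, 0.385, 0.225), RR gives ψ = 0.183, H_out = 8.557 kJ/mol
  T = 332.5 K: K = (3.371, 0.395, 0.233), RR gives ψ = 0.204, H_out = 9.639 kJ/mol
  T = 331.1 K: K = (3.309, 0.390, 0.229), RR gives ψ = 0.193, H_out = 9.084 kJ/mol
Linear interpolation between T = 329.8 (H_out = 8.557) and T = 331.1 (H_out = 9.084) on hF = 8.666 gives T ≈ 330.1 K, at which ψ = 0.19.

T = 330.1 K, V/F = 0.19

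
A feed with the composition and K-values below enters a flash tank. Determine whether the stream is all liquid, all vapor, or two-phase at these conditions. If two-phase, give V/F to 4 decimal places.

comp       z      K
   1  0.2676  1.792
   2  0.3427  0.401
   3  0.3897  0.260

ΣzᵢKᵢ = 0.7183; Σzᵢ/Kᵢ = 2.5028.
Since ΣzᵢKᵢ < 1 the mixture is below its bubble point — single liquid phase.

all liquid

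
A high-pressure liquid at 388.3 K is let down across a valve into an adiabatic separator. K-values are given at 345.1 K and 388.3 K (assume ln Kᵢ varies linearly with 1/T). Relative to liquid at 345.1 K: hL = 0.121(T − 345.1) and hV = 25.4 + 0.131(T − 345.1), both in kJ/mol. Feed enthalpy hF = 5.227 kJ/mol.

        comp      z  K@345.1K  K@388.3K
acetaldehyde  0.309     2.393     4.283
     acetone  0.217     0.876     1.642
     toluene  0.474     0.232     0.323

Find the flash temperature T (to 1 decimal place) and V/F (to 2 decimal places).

T = 353.1 K, V/F = 0.17

Adiabatic flash: solve Rachford–Rice at each trial T, then check hF = ψ·hV(T) + (1−ψ)·hL(T).
  T = 345.1 K: K = (2.393, 0.876, 0.232), RR gives ψ = 0.046, H_out = 1.171 kJ/mol
  T = 388.3 K: K = (4.283, 1.642, 0.323), RR gives ψ = 0.504, H_out = 18.254 kJ/mol
  T = 366.7 K: K = (3.257, 1.222, 0.276), RR gives ψ = 0.324, H_out = 10.905 kJ/mol
  T = 355.9 K: K = (2.805, 1.040, 0.254), RR gives ψ = 0.203, H_out = 6.483 kJ/mol
  T = 350.5 K: K = (2.594, 0.956, 0.243), RR gives ψ = 0.130, H_out = 3.969 kJ/mol
  T = 353.2 K: K = (2.698, 0.997, 0.248), RR gives ψ = 0.168, H_out = 5.257 kJ/mol
  T = 351.9 K: K = (2.648, 0.977, 0.246), RR gives ψ = 0.150, H_out = 4.645 kJ/mol
Linear interpolation between T = 351.9 (H_out = 4.645) and T = 353.2 (H_out = 5.257) on hF = 5.227 gives T ≈ 353.1 K, at which ψ = 0.17.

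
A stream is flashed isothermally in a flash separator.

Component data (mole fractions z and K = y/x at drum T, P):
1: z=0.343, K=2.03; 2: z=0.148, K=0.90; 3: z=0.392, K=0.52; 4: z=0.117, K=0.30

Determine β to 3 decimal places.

β = 0.143

Rachford–Rice: g(β) = Σ zᵢ(Kᵢ−1)/(1+β(Kᵢ−1)) = 0.
g(0) = ΣzᵢKᵢ − 1 = 0.068 and g(1) = 1 − Σzᵢ/Kᵢ = -0.477, so a root lies in (0, 1).
Newton iteration, β⁰ = 0.48:
  β = 0.480: g = -0.1470, g' = -0.447 → β = 0.151
  β = 0.151: g = -0.0039, g' = -0.451 → β = 0.143
Converged at β = 0.143.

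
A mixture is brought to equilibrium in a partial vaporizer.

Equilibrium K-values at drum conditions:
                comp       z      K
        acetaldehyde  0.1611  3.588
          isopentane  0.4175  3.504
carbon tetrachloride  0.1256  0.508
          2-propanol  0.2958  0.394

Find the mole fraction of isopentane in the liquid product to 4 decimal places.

Material balance + equilibrium reduce to Σ zᵢ(Kᵢ−1)/(1+V/F(Kᵢ−1)) = 0.
Check two-phase: ΣzᵢKᵢ = 2.2213 > 1 and Σzᵢ/Kᵢ = 1.1621 > 1, so g(0) = 1.2213 > 0 and g(1) = -0.1621 < 0.
Newton–Raphson from V/F = 0.5:
  V/F = 0.5000: g = 0.30683, g' = -0.9983 → V/F = 0.8074
  V/F = 0.8074: g = 0.02745, g' = -0.8999 → V/F = 0.8379
  V/F = 0.8379: g = -0.00024, g' = -0.9165 → V/F = 0.8376
Converged at V/F = 0.8376.
Compositions from xᵢ = zᵢ/(1+V/F(Kᵢ−1)), yᵢ = Kᵢxᵢ:
  acetaldehyde: x = 0.0509, y = 0.1825
  isopentane: x = 0.1348, y = 0.4723
  carbon tetrachloride: x = 0.2136, y = 0.1085
  2-propanol: x = 0.6007, y = 0.2367

x_isopentane = 0.1348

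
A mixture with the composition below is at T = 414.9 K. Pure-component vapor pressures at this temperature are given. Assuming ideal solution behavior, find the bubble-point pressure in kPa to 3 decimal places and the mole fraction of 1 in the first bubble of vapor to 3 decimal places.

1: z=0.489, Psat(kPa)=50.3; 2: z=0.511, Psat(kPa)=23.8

Pbub = 36.758 kPa, y_1 = 0.669

At the bubble point ψ → 0, so ΣzᵢKᵢ = 1 with Kᵢ = Pᵢˢᵃᵗ/P ⇒ P = ΣzᵢPᵢˢᵃᵗ.
P = 0.489·50.3 + 0.511·23.8 = 36.758 kPa
yᵢ = zᵢPᵢˢᵃᵗ/P ⇒ y_1 = 0.489·50.3/36.758 = 0.669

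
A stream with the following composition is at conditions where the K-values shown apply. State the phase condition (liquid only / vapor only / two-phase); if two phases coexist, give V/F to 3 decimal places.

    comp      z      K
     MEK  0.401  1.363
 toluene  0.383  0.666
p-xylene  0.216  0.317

ΣzᵢKᵢ = 0.870; Σzᵢ/Kᵢ = 1.551.
Since ΣzᵢKᵢ < 1 the mixture is below its bubble point — single liquid phase.

liquid only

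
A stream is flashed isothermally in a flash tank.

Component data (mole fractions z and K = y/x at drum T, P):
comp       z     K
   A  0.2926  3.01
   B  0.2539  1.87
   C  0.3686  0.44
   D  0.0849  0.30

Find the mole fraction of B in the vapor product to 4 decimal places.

Let ψ = V/F and solve Σ zᵢ(Kᵢ−1)/(1+ψ(Kᵢ−1)) = 0.
g(0) = ΣzᵢKᵢ − 1 = 0.5432 and g(1) = 1 − Σzᵢ/Kᵢ = -0.3537, so a root lies in (0, 1).
Newton iteration, ψ⁰ = 0.5:
  ψ = 0.5000: g = 0.06914, g' = -0.7088 → ψ = 0.5975
  ψ = 0.5975: g = 0.00015, g' = -0.7112 → ψ = 0.5978
Converged at ψ = 0.5978.
Compositions from xᵢ = zᵢ/(1+ψ(Kᵢ−1)), yᵢ = Kᵢxᵢ:
  A: x = 0.1329, y = 0.4001
  B: x = 0.1670, y = 0.3124
  C: x = 0.5541, y = 0.2438
  D: x = 0.1460, y = 0.0438

y_B = 0.3124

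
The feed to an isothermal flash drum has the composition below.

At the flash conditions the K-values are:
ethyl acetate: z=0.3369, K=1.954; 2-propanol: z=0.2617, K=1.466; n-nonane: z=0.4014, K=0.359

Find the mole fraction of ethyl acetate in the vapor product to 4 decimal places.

Let ψ = V/F and solve Σ zᵢ(Kᵢ−1)/(1+ψ(Kᵢ−1)) = 0.
Check two-phase: ΣzᵢKᵢ = 1.1861 > 1 and Σzᵢ/Kᵢ = 1.4690 > 1, so g(0) = 0.1861 > 0 and g(1) = -0.4690 < 0.
Newton iteration, ψ⁰ = 0.56:
  ψ = 0.5600: g = -0.09517, g' = -0.5674 → ψ = 0.3922
  ψ = 0.3922: g = -0.00673, g' = -0.4973 → ψ = 0.3787
Converged at ψ = 0.3787.
Compositions from xᵢ = zᵢ/(1+ψ(Kᵢ−1)), yᵢ = Kᵢxᵢ:
  ethyl acetate: x = 0.2475, y = 0.4836
  2-propanol: x = 0.2224, y = 0.3261
  n-nonane: x = 0.5301, y = 0.1903

y_ethyl acetate = 0.4836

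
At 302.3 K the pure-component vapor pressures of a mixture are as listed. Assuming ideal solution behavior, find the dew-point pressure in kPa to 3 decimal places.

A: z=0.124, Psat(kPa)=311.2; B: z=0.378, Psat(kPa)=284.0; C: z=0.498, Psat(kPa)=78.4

At the dew point ψ → 1, so Σzᵢ/Kᵢ = 1 with Kᵢ = Pᵢˢᵃᵗ/P ⇒ 1/P = Σzᵢ/Pᵢˢᵃᵗ.
1/P = 0.124/311.2 + 0.378/284.0 + 0.498/78.4 = 0.008081 ⇒ P = 123.740 kPa

Pdew = 123.740 kPa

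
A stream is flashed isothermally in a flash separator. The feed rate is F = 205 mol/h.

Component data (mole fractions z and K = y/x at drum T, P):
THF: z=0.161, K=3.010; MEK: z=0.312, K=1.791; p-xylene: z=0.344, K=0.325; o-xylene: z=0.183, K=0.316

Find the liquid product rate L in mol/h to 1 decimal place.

Rachford–Rice: g(ψ) = Σ zᵢ(Kᵢ−1)/(1+ψ(Kᵢ−1)) = 0.
Check two-phase: ΣzᵢKᵢ = 1.213 > 1 and Σzᵢ/Kᵢ = 1.865 > 1, so g(0) = 0.213 > 0 and g(1) = -0.865 < 0.
Newton iteration, ψ⁰ = 0.46:
  ψ = 0.460: g = -0.1703, g' = -0.793 → ψ = 0.245
  ψ = 0.245: g = -0.0051, g' = -0.778 → ψ = 0.239
Converged at ψ = 0.239.
Then V = ψ·F = 0.2386·205 = 48.9 mol/h and L = F − V = 156.1 mol/h.

L = 156.1 mol/h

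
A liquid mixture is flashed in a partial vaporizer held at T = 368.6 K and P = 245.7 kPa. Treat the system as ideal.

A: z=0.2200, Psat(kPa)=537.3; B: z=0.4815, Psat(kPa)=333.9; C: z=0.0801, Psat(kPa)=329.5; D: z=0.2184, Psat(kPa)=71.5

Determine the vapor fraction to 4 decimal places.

Raoult's law: Kᵢ = Pᵢˢᵃᵗ/P = Pᵢˢᵃᵗ/245.7.
  K_A = 537.3/245.7 = 2.186813, K_B = 333.9/245.7 = 1.358974, K_C = 329.5/245.7 = 1.341066, K_D = 71.5/245.7 = 0.291005
Rachford–Rice: g(ψ) = Σ zᵢ(Kᵢ−1)/(1+ψ(Kᵢ−1)) = 0.
Feasibility: ΣzᵢKᵢ = 1.3064, Σzᵢ/Kᵢ = 1.2651 — both > 1, two phases present.
Newton–Raphson from ψ = 0.5:
  ψ = 0.5000: g = 0.09386, g' = -0.4369 → ψ = 0.7148
  ψ = 0.7148: g = -0.01319, g' = -0.5874 → ψ = 0.6924
  ψ = 0.6924: g = -0.00028, g' = -0.5628 → ψ = 0.6919
Converged at ψ = 0.6919.

ψ = 0.6919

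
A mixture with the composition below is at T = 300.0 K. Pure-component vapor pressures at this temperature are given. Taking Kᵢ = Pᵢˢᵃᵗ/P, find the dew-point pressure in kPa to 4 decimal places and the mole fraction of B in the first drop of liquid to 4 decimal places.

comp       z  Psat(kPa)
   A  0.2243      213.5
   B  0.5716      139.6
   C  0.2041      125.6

At the dew point ψ → 1, so Σzᵢ/Kᵢ = 1 with Kᵢ = Pᵢˢᵃᵗ/P ⇒ 1/P = Σzᵢ/Pᵢˢᵃᵗ.
1/P = 0.2243/213.5 + 0.5716/139.6 + 0.2041/125.6 = 0.0067701 ⇒ P = 147.7074 kPa
xᵢ = zᵢP/Pᵢˢᵃᵗ ⇒ x_B = 0.5716·147.7074/139.6 = 0.6048

Pdew = 147.7074 kPa, x_B = 0.6048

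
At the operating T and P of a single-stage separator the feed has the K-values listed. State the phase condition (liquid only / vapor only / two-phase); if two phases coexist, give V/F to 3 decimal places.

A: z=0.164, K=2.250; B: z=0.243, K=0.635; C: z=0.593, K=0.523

liquid only

ΣzᵢKᵢ = 0.833; Σzᵢ/Kᵢ = 1.589.
Since ΣzᵢKᵢ < 1 the mixture is below its bubble point — single liquid phase.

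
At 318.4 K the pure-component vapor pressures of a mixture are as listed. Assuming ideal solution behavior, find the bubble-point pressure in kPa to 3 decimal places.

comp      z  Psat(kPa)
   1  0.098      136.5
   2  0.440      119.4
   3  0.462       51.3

Pbub = 89.614 kPa

At the bubble point ψ → 0, so ΣzᵢKᵢ = 1 with Kᵢ = Pᵢˢᵃᵗ/P ⇒ P = ΣzᵢPᵢˢᵃᵗ.
P = 0.098·136.5 + 0.440·119.4 + 0.462·51.3 = 89.614 kPa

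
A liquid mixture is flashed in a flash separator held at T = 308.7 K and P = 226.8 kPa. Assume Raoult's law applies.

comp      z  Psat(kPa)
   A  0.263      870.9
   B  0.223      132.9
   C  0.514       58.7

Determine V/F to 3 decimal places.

Raoult's law: Kᵢ = Pᵢˢᵃᵗ/P = Pᵢˢᵃᵗ/226.8.
  K_A = 870.9/226.8 = 3.83995, K_B = 132.9/226.8 = 0.58598, K_C = 58.7/226.8 = 0.25882
Material balance + equilibrium reduce to Σ zᵢ(Kᵢ−1)/(1+V/F(Kᵢ−1)) = 0.
g(0) = ΣzᵢKᵢ − 1 = 0.274 and g(1) = 1 − Σzᵢ/Kᵢ = -1.435, so a root lies in (0, 1).
Newton–Raphson from V/F = 0.5:
  V/F = 0.500: g = -0.4131, g' = -1.136 → V/F = 0.136
  V/F = 0.136: g = 0.0168, g' = -1.495 → V/F = 0.148
Converged at V/F = 0.148.

V/F = 0.148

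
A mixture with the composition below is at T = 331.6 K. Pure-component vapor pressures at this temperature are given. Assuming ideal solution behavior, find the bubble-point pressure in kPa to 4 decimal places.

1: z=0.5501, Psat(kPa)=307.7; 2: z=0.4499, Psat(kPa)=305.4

At the bubble point ψ → 0, so ΣzᵢKᵢ = 1 with Kᵢ = Pᵢˢᵃᵗ/P ⇒ P = ΣzᵢPᵢˢᵃᵗ.
P = 0.5501·307.7 + 0.4499·305.4 = 306.6652 kPa

Pbub = 306.6652 kPa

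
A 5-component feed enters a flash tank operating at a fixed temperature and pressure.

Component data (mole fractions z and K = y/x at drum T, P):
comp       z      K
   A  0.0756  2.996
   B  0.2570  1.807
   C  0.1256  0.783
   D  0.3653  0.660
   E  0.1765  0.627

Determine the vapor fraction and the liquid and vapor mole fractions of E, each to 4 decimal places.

ψ = 0.3647, x_E = 0.2043, y_E = 0.1281

Iterate (Newton) starting at ψ = 0.35:
  ψ = 0.3500: g = 0.00436, g' = -0.3000 → ψ = 0.3645
  ψ = 0.3645: g = 0.00003, g' = -0.2957 → ψ = 0.3647
Converged at ψ = 0.3647.
Compositions from xᵢ = zᵢ/(1+ψ(Kᵢ−1)), yᵢ = Kᵢxᵢ:
  A: x = 0.0438, y = 0.1311
  B: x = 0.1986, y = 0.3588
  C: x = 0.1364, y = 0.1068
  D: x = 0.4170, y = 0.2752
  E: x = 0.2043, y = 0.1281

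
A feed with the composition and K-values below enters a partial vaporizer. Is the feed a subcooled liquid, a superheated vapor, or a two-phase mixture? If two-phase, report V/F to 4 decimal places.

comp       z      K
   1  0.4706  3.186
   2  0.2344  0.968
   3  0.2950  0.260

ΣzᵢKᵢ = 1.8029; Σzᵢ/Kᵢ = 1.5245.
Both exceed 1, so a two-phase solution exists.
Let ψ = V/F and solve Σ zᵢ(Kᵢ−1)/(1+ψ(Kᵢ−1)) = 0.
Newton–Raphson from ψ = 0.5:
  ψ = 0.5000: g = 0.13738, g' = -0.9206 → ψ = 0.6492
  ψ = 0.6492: g = -0.00258, g' = -0.9829 → ψ = 0.6466
Converged at ψ = 0.6466.

two-phase, V/F = 0.6466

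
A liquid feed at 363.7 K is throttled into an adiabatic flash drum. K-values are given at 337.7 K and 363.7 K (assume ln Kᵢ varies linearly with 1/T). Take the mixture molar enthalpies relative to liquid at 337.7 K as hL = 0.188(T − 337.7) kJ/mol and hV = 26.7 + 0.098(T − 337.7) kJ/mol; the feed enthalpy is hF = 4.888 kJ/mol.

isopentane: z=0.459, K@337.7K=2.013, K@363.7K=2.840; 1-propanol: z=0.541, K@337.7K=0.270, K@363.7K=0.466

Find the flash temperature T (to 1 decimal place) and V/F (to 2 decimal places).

Adiabatic flash: solve Rachford–Rice at each trial T, then check hF = ψ·hV(T) + (1−ψ)·hL(T).
  T = 337.7 K: K = (2.013, 0.270), RR gives ψ = 0.095, H_out = 2.529 kJ/mol
  T = 363.7 K: K = (2.840, 0.466), RR gives ψ = 0.566, H_out = 18.664 kJ/mol
  T = 350.7 K: K = (2.406, 0.358), RR gives ψ = 0.331, H_out = 10.885 kJ/mol
  T = 344.2 K: K = (2.205, 0.312), RR gives ψ = 0.218, H_out = 6.913 kJ/mol
  T = 340.9 K: K = (2.106, 0.290), RR gives ψ = 0.157, H_out = 4.759 kJ/mol
  T = 342.5 K: K = (2.154, 0.300), RR gives ψ = 0.187, H_out = 5.819 kJ/mol
Linear interpolation between T = 340.9 (H_out = 4.759) and T = 342.5 (H_out = 5.819) on hF = 4.888 gives T ≈ 341.1 K, at which ψ = 0.16.

T = 341.1 K, V/F = 0.16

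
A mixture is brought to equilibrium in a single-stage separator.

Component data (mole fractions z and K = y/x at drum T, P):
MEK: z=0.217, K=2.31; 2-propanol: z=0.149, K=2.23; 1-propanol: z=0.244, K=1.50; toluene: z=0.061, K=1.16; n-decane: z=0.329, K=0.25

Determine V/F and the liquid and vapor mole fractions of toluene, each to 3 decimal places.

Rachford–Rice: g(V/F) = Σ zᵢ(Kᵢ−1)/(1+V/F(Kᵢ−1)) = 0.
Check two-phase: ΣzᵢKᵢ = 1.353 > 1 and Σzᵢ/Kᵢ = 1.692 > 1, so g(0) = 0.353 > 0 and g(1) = -0.692 < 0.
Iterate (Newton) starting at V/F = 0.5:
  V/F = 0.500: g = -0.0029, g' = -0.737 → V/F = 0.496
Converged at V/F = 0.496.
Compositions from xᵢ = zᵢ/(1+V/F(Kᵢ−1)), yᵢ = Kᵢxᵢ:
  MEK: x = 0.132, y = 0.304
  2-propanol: x = 0.093, y = 0.206
  1-propanol: x = 0.196, y = 0.293
  toluene: x = 0.057, y = 0.066
  n-decane: x = 0.524, y = 0.131

V/F = 0.496, x_toluene = 0.057, y_toluene = 0.066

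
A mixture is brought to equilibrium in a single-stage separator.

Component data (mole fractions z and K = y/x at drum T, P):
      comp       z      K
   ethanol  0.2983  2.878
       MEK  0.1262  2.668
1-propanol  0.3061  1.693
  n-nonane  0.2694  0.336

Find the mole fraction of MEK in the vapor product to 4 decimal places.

y_MEK = 0.1366

Let ψ = V/F and solve Σ zᵢ(Kᵢ−1)/(1+ψ(Kᵢ−1)) = 0.
g(0) = ΣzᵢKᵢ − 1 = 0.8040 and g(1) = 1 − Σzᵢ/Kᵢ = -0.1335, so a root lies in (0, 1).
Newton iteration, ψ⁰ = 0.5:
  ψ = 0.5000: g = 0.29345, g' = -0.7315 → ψ = 0.9012
  ψ = 0.9012: g = -0.02265, g' = -0.9932 → ψ = 0.8784
  ψ = 0.8784: g = -0.00052, g' = -0.9483 → ψ = 0.8778
Converged at ψ = 0.8778.
Compositions from xᵢ = zᵢ/(1+ψ(Kᵢ−1)), yᵢ = Kᵢxᵢ:
  ethanol: x = 0.1126, y = 0.3241
  MEK: x = 0.0512, y = 0.1366
  1-propanol: x = 0.1903, y = 0.3222
  n-nonane: x = 0.6458, y = 0.2170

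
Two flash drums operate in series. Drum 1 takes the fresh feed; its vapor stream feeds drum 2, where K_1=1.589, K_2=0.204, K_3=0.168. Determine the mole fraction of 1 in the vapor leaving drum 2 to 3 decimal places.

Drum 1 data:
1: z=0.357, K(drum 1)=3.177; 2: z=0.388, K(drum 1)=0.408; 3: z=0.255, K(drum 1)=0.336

Drum 1:
Material balance + equilibrium reduce to Σ zᵢ(Kᵢ−1)/(1+ψ₁(Kᵢ−1)) = 0.
g(0) = ΣzᵢKᵢ − 1 = 0.378 and g(1) = 1 − Σzᵢ/Kᵢ = -0.822, so a root lies in (0, 1).
Newton–Raphson from ψ₁ = 0.46:
  ψ₁ = 0.460: g = -0.1711, g' = -0.912 → ψ₁ = 0.272
  ψ₁ = 0.272: g = 0.0073, g' = -1.028 → ψ₁ = 0.280
Converged at ψ₁ = 0.280.
Drum-1 compositions:
  1: x = 0.222, y = 0.705
  2: x = 0.465, y = 0.190
  3: x = 0.313, y = 0.105
Drum-2 feed = drum-1 vapor: z₂ = (0.7051, 0.1897, 0.1052).
Drum 2:
Material balance + equilibrium reduce to Σ zᵢ(Kᵢ−1)/(1+ψ₂(Kᵢ−1)) = 0.
Check two-phase: ΣzᵢKᵢ = 1.177 > 1 and Σzᵢ/Kᵢ = 2.000 > 1, so g(0) = 0.177 > 0 and g(1) = -1.000 < 0.
Iterate (Newton) starting at ψ₂ = 0.5:
  ψ₂ = 0.500: g = -0.0799, g' = -0.691 → ψ₂ = 0.384
  ψ₂ = 0.384: g = -0.0076, g' = -0.570 → ψ₂ = 0.371
Converged at ψ₂ = 0.371.
  1: x = 0.579, y = 0.920
  2: x = 0.269, y = 0.055
  3: x = 0.152, y = 0.026

y_1 (drum 2) = 0.920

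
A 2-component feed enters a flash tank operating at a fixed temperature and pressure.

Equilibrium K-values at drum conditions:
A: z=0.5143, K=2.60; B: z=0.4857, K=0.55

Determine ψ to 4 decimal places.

ψ = 0.8393

Binary case is linear: z₁(K₁−1)(1+ψ(K₂−1)) + z₂(K₂−1)(1+ψ(K₁−1)) = 0
⇒ ψ = [z₁(K₁−1)+z₂(K₂−1)] / [−(K₁−1)(K₂−1)] = 0.60432/0.72000 = 0.8393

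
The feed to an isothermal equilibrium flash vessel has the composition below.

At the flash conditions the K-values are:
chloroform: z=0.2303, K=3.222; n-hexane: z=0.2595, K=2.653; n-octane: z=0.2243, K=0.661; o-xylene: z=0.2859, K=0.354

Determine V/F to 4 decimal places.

V/F = 0.6503

Material balance + equilibrium reduce to Σ zᵢ(Kᵢ−1)/(1+V/F(Kᵢ−1)) = 0.
Check two-phase: ΣzᵢKᵢ = 1.6800 > 1 and Σzᵢ/Kᵢ = 1.3163 > 1, so g(0) = 0.6800 > 0 and g(1) = -0.3163 < 0.
Newton iteration, V/F⁰ = 0.54:
  V/F = 0.5400: g = 0.08255, g' = -0.7529 → V/F = 0.6496
  V/F = 0.6496: g = 0.00050, g' = -0.7520 → V/F = 0.6503
Converged at V/F = 0.6503.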